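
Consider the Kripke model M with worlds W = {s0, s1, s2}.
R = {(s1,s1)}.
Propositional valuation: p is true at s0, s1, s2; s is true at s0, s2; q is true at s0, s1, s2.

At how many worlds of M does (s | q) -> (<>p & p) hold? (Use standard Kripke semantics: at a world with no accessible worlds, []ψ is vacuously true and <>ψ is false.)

Recall that <>ψ holds at a world iff ψ holds at some accessible world.
Let φ = (s | q) -> (<>p & p). Evaluate φ at each world:
  s0 (successors ∅): φ is false.
  s1 (successors {s1}): φ is true.
  s2 (successors ∅): φ is false.
For instance, at s1:
  At s1: s | q is true, <>p & p is true, so (s | q) -> (<>p & p) is true.
    At s1: <>p is true, p is true, so <>p & p is true.
      At s1: <>p requires p at some successor in {s1}.
        p holds at s1, so <>p is true at s1.
Satisfying worlds: {s1}

1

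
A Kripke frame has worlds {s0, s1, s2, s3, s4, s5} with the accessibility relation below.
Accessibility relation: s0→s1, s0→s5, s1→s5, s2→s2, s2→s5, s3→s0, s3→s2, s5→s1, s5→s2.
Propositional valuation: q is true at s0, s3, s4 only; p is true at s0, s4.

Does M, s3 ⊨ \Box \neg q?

No

At s3: \Box \neg q requires \neg q at every successor {s0, s2}.
  \neg q fails at s0, so \Box \neg q is false at s3.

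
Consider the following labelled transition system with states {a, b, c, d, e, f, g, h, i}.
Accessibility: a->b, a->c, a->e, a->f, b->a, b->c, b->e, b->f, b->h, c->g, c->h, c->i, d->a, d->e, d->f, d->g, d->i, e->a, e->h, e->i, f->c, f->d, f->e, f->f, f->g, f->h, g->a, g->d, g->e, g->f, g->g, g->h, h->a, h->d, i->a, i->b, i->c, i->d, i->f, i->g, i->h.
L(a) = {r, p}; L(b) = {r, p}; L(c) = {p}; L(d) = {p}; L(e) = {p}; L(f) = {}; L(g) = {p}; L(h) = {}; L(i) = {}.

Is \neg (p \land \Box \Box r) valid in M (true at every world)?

Let φ = \neg (p \land \Box \Box r). Evaluate φ at each world:
  a (successors {b, c, e, f}): φ is true.
  b (successors {a, c, e, f, h}): φ is true.
  c (successors {g, h, i}): φ is true.
  d (successors {a, e, f, g, i}): φ is true.
  e (successors {a, h, i}): φ is true.
  f (successors {c, d, e, f, g, h}): φ is true.
  g (successors {a, d, e, f, g, h}): φ is true.
  h (successors {a, d}): φ is true.
  i (successors {a, b, c, d, f, g, h}): φ is true.
For instance, at f:
  At f: p \land \Box \Box r is false, so \neg (p \land \Box \Box r) is true.
    At f: p is false, \Box \Box r is false, so p \land \Box \Box r is false.
      At f: \Box \Box r requires \Box r at every successor {c, d, e, f, g, h}.
        \Box r fails at c, so \Box \Box r is false at f.

Yes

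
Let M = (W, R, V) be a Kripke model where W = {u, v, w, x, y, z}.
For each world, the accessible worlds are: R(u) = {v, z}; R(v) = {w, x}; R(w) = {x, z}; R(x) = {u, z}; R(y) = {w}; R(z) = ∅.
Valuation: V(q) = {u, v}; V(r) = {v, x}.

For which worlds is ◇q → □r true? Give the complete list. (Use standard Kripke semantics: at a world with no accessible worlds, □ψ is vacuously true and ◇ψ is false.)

v, w, y, z

Let φ = ◇q → □r. Evaluate φ at each world:
  u (successors {v, z}): φ is false.
  v (successors {w, x}): φ is true.
  w (successors {x, z}): φ is true.
  x (successors {u, z}): φ is false.
  y (successors {w}): φ is true.
  z (successors ∅): φ is true.
For instance, at w:
  At w: ◇q is false, □r is false, so ◇q → □r is true.
    At w: ◇q requires q at some successor in {x, z}.
      At x: q is false.
      At z: q is false.
    So ◇q is false at w.
    At w: □r requires r at every successor {x, z}.
      r fails at z, so □r is false at w.
Satisfying worlds: {v, w, y, z}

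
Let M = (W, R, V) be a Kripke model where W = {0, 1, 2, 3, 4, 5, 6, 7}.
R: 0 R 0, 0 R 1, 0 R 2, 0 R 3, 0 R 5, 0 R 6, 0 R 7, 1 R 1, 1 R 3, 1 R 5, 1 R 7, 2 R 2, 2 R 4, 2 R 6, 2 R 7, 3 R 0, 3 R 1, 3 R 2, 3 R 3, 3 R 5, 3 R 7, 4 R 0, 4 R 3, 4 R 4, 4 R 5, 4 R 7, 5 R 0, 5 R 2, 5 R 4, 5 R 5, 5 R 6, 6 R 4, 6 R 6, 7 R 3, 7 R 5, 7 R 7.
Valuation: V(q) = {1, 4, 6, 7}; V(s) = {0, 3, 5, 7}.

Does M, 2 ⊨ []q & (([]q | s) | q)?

At 2: []q is false, ([]q | s) | q is false, so []q & (([]q | s) | q) is false.
  At 2: []q requires q at every successor {2, 4, 6, 7}.
    q fails at 2, so []q is false at 2.
  At 2: []q | s is false, q is false, so ([]q | s) | q is false.
    At 2: []q is false, s is false, so []q | s is false.
      At 2: []q requires q at every successor {2, 4, 6, 7}.
        q fails at 2, so []q is false at 2.

No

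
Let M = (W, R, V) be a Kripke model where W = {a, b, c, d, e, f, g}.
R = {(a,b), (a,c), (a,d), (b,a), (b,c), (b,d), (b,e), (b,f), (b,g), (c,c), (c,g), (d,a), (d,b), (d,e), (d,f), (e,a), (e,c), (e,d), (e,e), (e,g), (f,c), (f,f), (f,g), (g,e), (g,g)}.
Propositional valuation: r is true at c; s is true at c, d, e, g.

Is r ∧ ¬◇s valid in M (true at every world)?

Recall that ◇ψ holds at a world iff ψ holds at some accessible world.
Let φ = r ∧ ¬◇s. Evaluate φ at each world:
  a (successors {b, c, d}): φ is false.
  b (successors {a, c, d, e, f, g}): φ is false.
  c (successors {c, g}): φ is false.
  d (successors {a, b, e, f}): φ is false.
  e (successors {a, c, d, e, g}): φ is false.
  f (successors {c, f, g}): φ is false.
  g (successors {e, g}): φ is false.
Detail at a (counterexample):
  At a: r is false, ¬◇s is false, so r ∧ ¬◇s is false.
    At a: ◇s is true, so ¬◇s is false.
      At a: ◇s requires s at some successor in {b, c, d}.
        s holds at c, so ◇s is true at a.

No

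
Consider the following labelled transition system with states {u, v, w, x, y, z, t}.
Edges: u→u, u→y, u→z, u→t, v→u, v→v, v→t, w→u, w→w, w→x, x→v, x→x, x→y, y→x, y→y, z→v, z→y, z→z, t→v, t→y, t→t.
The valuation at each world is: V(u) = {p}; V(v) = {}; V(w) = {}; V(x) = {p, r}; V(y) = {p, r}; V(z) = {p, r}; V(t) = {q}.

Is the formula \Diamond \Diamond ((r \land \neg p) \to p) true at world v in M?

Yes

At v: \Diamond \Diamond ((r \land \neg p) \to p) requires \Diamond ((r \land \neg p) \to p) at some successor in {u, v, t}.
  \Diamond ((r \land \neg p) \to p) holds at u, so \Diamond \Diamond ((r \land \neg p) \to p) is true at v.
    At u: \Diamond ((r \land \neg p) \to p) requires (r \land \neg p) \to p at some successor in {u, y, z, t}.
      (r \land \neg p) \to p holds at u, so \Diamond ((r \land \neg p) \to p) is true at u.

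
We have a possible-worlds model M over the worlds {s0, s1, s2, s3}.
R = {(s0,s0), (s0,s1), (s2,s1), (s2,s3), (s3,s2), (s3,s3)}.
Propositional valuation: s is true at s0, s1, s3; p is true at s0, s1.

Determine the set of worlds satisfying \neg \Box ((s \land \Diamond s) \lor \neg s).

s0, s2

Recall that \Box ψ holds at a world iff ψ holds at every accessible world, and \Diamond ψ holds iff ψ holds at some accessible world.
Let φ = \neg \Box ((s \land \Diamond s) \lor \neg s). Evaluate φ at each world:
  s0 (successors {s0, s1}): φ is true.
  s1 (successors ∅): φ is false.
  s2 (successors {s1, s3}): φ is true.
  s3 (successors {s2, s3}): φ is false.
For instance, at s3:
  At s3: \Box ((s \land \Diamond s) \lor \neg s) is true, so \neg \Box ((s \land \Diamond s) \lor \neg s) is false.
    At s3: \Box ((s \land \Diamond s) \lor \neg s) requires (s \land \Diamond s) \lor \neg s at every successor {s2, s3}.
      At s2: (s \land \Diamond s) \lor \neg s is true.
      At s3: (s \land \Diamond s) \lor \neg s is true.
    So \Box ((s \land \Diamond s) \lor \neg s) is true at s3.
Satisfying worlds: {s0, s2}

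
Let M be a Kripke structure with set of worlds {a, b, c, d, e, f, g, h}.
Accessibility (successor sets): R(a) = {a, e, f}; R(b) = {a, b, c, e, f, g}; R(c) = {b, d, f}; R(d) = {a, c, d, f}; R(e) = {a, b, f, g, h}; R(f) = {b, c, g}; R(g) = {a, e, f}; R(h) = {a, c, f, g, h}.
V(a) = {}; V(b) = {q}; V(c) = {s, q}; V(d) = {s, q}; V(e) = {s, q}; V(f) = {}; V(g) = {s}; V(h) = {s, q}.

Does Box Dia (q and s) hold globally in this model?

Let φ = Box Dia (q and s). Evaluate φ at each world:
  a (successors {a, e, f}): φ is true.
  b (successors {a, b, c, e, f, g}): φ is true.
  c (successors {b, d, f}): φ is true.
  d (successors {a, c, d, f}): φ is true.
  e (successors {a, b, f, g, h}): φ is true.
  f (successors {b, c, g}): φ is true.
  g (successors {a, e, f}): φ is true.
  h (successors {a, c, f, g, h}): φ is true.
For instance, at c:
  At c: Box Dia (q and s) requires Dia (q and s) at every successor {b, d, f}.
      At b: Dia (q and s) requires q and s at some successor in {a, b, c, e, f, g}.
        q and s holds at c, so Dia (q and s) is true at b.
      At d: Dia (q and s) requires q and s at some successor in {a, c, d, f}.
        q and s holds at c, so Dia (q and s) is true at d.
      At f: Dia (q and s) requires q and s at some successor in {b, c, g}.
        q and s holds at c, so Dia (q and s) is true at f.
  So Box Dia (q and s) is true at c.

Yes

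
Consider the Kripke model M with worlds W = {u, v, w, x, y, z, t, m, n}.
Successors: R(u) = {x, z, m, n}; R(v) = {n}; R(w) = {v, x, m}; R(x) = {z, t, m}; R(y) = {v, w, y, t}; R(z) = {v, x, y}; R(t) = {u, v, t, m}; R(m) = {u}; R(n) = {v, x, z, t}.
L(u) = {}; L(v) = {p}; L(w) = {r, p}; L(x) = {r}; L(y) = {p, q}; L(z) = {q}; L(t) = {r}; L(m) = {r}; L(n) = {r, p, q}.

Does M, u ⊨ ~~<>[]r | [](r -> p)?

At u: ~~<>[]r is false, [](r -> p) is false, so ~~<>[]r | [](r -> p) is false.
  At u: ~<>[]r is true, so ~~<>[]r is false.
    At u: <>[]r is false, so ~<>[]r is true.
      At u: <>[]r requires []r at some successor in {x, z, m, n}.
        At x: []r is false.
        At z: []r is false.
        At m: []r is false.
        At n: []r is false.
      So <>[]r is false at u.
  At u: [](r -> p) requires r -> p at every successor {x, z, m, n}.
    r -> p fails at x, so [](r -> p) is false at u.

No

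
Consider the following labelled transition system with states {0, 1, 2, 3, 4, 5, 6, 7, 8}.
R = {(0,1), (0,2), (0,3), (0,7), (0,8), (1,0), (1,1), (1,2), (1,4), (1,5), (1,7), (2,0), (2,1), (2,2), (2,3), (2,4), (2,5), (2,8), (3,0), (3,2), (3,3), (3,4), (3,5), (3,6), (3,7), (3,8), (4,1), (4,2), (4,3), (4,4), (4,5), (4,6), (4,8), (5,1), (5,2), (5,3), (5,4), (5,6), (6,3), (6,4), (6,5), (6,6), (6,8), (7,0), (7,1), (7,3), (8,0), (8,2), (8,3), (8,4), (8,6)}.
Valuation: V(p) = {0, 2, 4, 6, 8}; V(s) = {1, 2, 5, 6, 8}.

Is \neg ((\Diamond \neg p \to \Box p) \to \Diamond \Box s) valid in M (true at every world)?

Let φ = \neg ((\Diamond \neg p \to \Box p) \to \Diamond \Box s). Evaluate φ at each world:
  0 (successors {1, 2, 3, 7, 8}): φ is false.
  1 (successors {0, 1, 2, 4, 5, 7}): φ is false.
  2 (successors {0, 1, 2, 3, 4, 5, 8}): φ is false.
  3 (successors {0, 2, 3, 4, 5, 6, 7, 8}): φ is false.
  4 (successors {1, 2, 3, 4, 5, 6, 8}): φ is false.
  5 (successors {1, 2, 3, 4, 6}): φ is false.
  6 (successors {3, 4, 5, 6, 8}): φ is false.
  7 (successors {0, 1, 3}): φ is false.
  8 (successors {0, 2, 3, 4, 6}): φ is false.
Detail at 0 (counterexample):
  At 0: (\Diamond \neg p \to \Box p) \to \Diamond \Box s is true, so \neg ((\Diamond \neg p \to \Box p) \to \Diamond \Box s) is false.
    At 0: \Diamond \neg p \to \Box p is false, \Diamond \Box s is false, so (\Diamond \neg p \to \Box p) \to \Diamond \Box s is true.
      At 0: \Diamond \neg p is true, \Box p is false, so \Diamond \neg p \to \Box p is false.
      At 0: \Diamond \Box s requires \Box s at some successor in {1, 2, 3, 7, 8}.
        At 1: \Box s is false.
        At 2: \Box s is false.
        At 3: \Box s is false.
        At 7: \Box s is false.
        At 8: \Box s is false.
      So \Diamond \Box s is false at 0.

No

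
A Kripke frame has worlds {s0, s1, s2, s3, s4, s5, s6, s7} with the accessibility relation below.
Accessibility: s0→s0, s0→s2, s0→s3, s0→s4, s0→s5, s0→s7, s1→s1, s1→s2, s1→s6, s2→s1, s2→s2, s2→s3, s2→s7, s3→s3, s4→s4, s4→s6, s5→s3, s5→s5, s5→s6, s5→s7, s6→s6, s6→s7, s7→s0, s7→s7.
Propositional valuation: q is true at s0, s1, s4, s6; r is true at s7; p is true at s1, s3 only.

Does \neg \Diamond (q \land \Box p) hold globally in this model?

Let φ = \neg \Diamond (q \land \Box p). Evaluate φ at each world:
  s0 (successors {s0, s2, s3, s4, s5, s7}): φ is true.
  s1 (successors {s1, s2, s6}): φ is true.
  s2 (successors {s1, s2, s3, s7}): φ is true.
  s3 (successors {s3}): φ is true.
  s4 (successors {s4, s6}): φ is true.
  s5 (successors {s3, s5, s6, s7}): φ is true.
  s6 (successors {s6, s7}): φ is true.
  s7 (successors {s0, s7}): φ is true.
For instance, at s2:
  At s2: \Diamond (q \land \Box p) is false, so \neg \Diamond (q \land \Box p) is true.
    At s2: \Diamond (q \land \Box p) requires q \land \Box p at some successor in {s1, s2, s3, s7}.
      At s1: q \land \Box p is false.
      At s2: q \land \Box p is false.
      At s3: q \land \Box p is false.
      At s7: q \land \Box p is false.
    So \Diamond (q \land \Box p) is false at s2.

Yes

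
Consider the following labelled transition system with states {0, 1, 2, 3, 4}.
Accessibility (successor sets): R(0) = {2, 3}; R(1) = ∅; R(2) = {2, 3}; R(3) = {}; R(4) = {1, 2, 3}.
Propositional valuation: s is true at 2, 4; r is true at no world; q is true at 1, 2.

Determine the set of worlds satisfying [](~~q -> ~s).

Recall that []ψ holds at a world iff ψ holds at every accessible world, and <>ψ holds iff ψ holds at some accessible world.
Let φ = [](~~q -> ~s). Evaluate φ at each world:
  0 (successors {2, 3}): φ is false.
  1 (successors ∅): φ is true.
  2 (successors {2, 3}): φ is false.
  3 (successors ∅): φ is true.
  4 (successors {1, 2, 3}): φ is false.
For instance, at 4:
  At 4: [](~~q -> ~s) requires ~~q -> ~s at every successor {1, 2, 3}.
    ~~q -> ~s fails at 2, so [](~~q -> ~s) is false at 4.
Satisfying worlds: {1, 3}

1, 3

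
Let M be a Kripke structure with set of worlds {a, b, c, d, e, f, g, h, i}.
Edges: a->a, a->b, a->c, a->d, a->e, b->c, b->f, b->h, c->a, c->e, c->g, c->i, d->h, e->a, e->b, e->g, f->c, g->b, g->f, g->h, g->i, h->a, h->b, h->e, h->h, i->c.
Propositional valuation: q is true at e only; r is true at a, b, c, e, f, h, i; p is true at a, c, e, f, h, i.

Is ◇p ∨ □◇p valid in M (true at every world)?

Let φ = ◇p ∨ □◇p. Evaluate φ at each world:
  a (successors {a, b, c, d, e}): φ is true.
  b (successors {c, f, h}): φ is true.
  c (successors {a, e, g, i}): φ is true.
  d (successors {h}): φ is true.
  e (successors {a, b, g}): φ is true.
  f (successors {c}): φ is true.
  g (successors {b, f, h, i}): φ is true.
  h (successors {a, b, e, h}): φ is true.
  i (successors {c}): φ is true.
For instance, at g:
  At g: ◇p is true, □◇p is true, so ◇p ∨ □◇p is true.
    At g: ◇p requires p at some successor in {b, f, h, i}.
      p holds at f, so ◇p is true at g.
    At g: □◇p requires ◇p at every successor {b, f, h, i}.
      At b: ◇p is true.
      At f: ◇p is true.
      At h: ◇p is true.
      At i: ◇p is true.
    So □◇p is true at g.

Yes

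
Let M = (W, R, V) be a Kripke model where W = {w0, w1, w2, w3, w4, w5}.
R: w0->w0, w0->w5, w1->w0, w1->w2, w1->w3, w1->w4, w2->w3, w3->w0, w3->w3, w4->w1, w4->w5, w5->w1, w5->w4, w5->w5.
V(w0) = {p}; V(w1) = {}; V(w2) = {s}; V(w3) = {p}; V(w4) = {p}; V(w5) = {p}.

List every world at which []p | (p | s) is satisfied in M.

w0, w2, w3, w4, w5

Let φ = []p | (p | s). Evaluate φ at each world:
  w0 (successors {w0, w5}): φ is true.
  w1 (successors {w0, w2, w3, w4}): φ is false.
  w2 (successors {w3}): φ is true.
  w3 (successors {w0, w3}): φ is true.
  w4 (successors {w1, w5}): φ is true.
  w5 (successors {w1, w4, w5}): φ is true.
For instance, at w5:
  At w5: []p is false, p | s is true, so []p | (p | s) is true.
    At w5: []p requires p at every successor {w1, w4, w5}.
      p fails at w1, so []p is false at w5.
Satisfying worlds: {w0, w2, w3, w4, w5}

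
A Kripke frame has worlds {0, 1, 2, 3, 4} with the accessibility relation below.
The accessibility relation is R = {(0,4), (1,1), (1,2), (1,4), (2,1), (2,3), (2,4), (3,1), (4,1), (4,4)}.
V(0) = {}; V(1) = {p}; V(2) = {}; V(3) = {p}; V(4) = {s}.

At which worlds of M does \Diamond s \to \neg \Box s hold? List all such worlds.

Let φ = \Diamond s \to \neg \Box s. Evaluate φ at each world:
  0 (successors {4}): φ is false.
  1 (successors {1, 2, 4}): φ is true.
  2 (successors {1, 3, 4}): φ is true.
  3 (successors {1}): φ is true.
  4 (successors {1, 4}): φ is true.
For instance, at 1:
  At 1: \Diamond s is true, \neg \Box s is true, so \Diamond s \to \neg \Box s is true.
    At 1: \Diamond s requires s at some successor in {1, 2, 4}.
      s holds at 4, so \Diamond s is true at 1.
    At 1: \Box s is false, so \neg \Box s is true.
      At 1: \Box s requires s at every successor {1, 2, 4}.
        s fails at 1, so \Box s is false at 1.
Satisfying worlds: {1, 2, 3, 4}

1, 2, 3, 4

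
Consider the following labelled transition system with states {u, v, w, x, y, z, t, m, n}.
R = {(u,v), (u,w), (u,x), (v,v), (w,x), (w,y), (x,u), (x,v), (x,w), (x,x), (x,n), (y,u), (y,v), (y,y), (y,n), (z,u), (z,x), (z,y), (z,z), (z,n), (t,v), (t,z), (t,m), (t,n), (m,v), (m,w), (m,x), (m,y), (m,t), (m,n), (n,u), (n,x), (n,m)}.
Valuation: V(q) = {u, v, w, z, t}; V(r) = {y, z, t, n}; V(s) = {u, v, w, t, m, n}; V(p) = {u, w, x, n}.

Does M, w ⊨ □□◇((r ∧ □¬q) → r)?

At w: □□◇((r ∧ □¬q) → r) requires □◇((r ∧ □¬q) → r) at every successor {x, y}.
    At x: □◇((r ∧ □¬q) → r) requires ◇((r ∧ □¬q) → r) at every successor {u, v, w, x, n}.
      At u: ◇((r ∧ □¬q) → r) is true.
      At v: ◇((r ∧ □¬q) → r) is true.
      At w: ◇((r ∧ □¬q) → r) is true.
      At x: ◇((r ∧ □¬q) → r) is true.
      At n: ◇((r ∧ □¬q) → r) is true.
    So □◇((r ∧ □¬q) → r) is true at x.
    At y: □◇((r ∧ □¬q) → r) requires ◇((r ∧ □¬q) → r) at every successor {u, v, y, n}.
      At u: ◇((r ∧ □¬q) → r) is true.
      At v: ◇((r ∧ □¬q) → r) is true.
      At y: ◇((r ∧ □¬q) → r) is true.
      At n: ◇((r ∧ □¬q) → r) is true.
    So □◇((r ∧ □¬q) → r) is true at y.
So □□◇((r ∧ □¬q) → r) is true at w.

Yes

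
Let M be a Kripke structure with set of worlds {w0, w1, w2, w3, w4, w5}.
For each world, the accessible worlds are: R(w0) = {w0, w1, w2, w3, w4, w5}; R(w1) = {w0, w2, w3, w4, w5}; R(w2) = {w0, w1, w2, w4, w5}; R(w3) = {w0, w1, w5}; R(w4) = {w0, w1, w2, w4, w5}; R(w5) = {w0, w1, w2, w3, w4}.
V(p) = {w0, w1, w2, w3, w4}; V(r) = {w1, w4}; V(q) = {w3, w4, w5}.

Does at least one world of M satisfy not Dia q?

No

Recall that Dia ψ holds at a world iff ψ holds at some accessible world.
Let φ = not Dia q. Evaluate φ at each world:
  w0 (successors {w0, w1, w2, w3, w4, w5}): φ is false.
  w1 (successors {w0, w2, w3, w4, w5}): φ is false.
  w2 (successors {w0, w1, w2, w4, w5}): φ is false.
  w3 (successors {w0, w1, w5}): φ is false.
  w4 (successors {w0, w1, w2, w4, w5}): φ is false.
  w5 (successors {w0, w1, w2, w3, w4}): φ is false.
For instance, at w0:
  At w0: Dia q is true, so not Dia q is false.
    At w0: Dia q requires q at some successor in {w0, w1, w2, w3, w4, w5}.
      q holds at w3, so Dia q is true at w0.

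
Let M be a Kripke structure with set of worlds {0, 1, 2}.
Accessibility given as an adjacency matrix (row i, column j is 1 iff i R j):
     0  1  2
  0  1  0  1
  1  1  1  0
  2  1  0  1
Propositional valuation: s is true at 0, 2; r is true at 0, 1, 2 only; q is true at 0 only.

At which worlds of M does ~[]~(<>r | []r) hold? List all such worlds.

0, 1, 2

Let φ = ~[]~(<>r | []r). Evaluate φ at each world:
  0 (successors {0, 2}): φ is true.
  1 (successors {0, 1}): φ is true.
  2 (successors {0, 2}): φ is true.
For instance, at 2:
  At 2: []~(<>r | []r) is false, so ~[]~(<>r | []r) is true.
    At 2: []~(<>r | []r) requires ~(<>r | []r) at every successor {0, 2}.
      ~(<>r | []r) fails at 0, so []~(<>r | []r) is false at 2.
Satisfying worlds: {0, 1, 2}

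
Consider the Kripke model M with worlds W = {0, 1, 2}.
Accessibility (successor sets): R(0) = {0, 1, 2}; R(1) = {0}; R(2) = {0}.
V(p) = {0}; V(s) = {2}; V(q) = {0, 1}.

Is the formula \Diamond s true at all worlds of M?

No

Let φ = \Diamond s. Evaluate φ at each world:
  0 (successors {0, 1, 2}): φ is true.
  1 (successors {0}): φ is false.
  2 (successors {0}): φ is false.
Detail at 1 (counterexample):
  At 1: \Diamond s requires s at some successor in {0}.
    At 0: s is false.
  So \Diamond s is false at 1.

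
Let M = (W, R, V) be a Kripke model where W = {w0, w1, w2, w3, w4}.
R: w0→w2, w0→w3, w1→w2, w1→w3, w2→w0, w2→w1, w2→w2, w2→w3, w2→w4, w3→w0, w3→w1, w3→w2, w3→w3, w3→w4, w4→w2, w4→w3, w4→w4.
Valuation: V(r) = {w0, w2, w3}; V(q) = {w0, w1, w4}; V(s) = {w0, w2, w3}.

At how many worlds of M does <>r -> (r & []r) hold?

1

Let φ = <>r -> (r & []r). Evaluate φ at each world:
  w0 (successors {w2, w3}): φ is true.
  w1 (successors {w2, w3}): φ is false.
  w2 (successors {w0, w1, w2, w3, w4}): φ is false.
  w3 (successors {w0, w1, w2, w3, w4}): φ is false.
  w4 (successors {w2, w3, w4}): φ is false.
For instance, at w4:
  At w4: <>r is true, r & []r is false, so <>r -> (r & []r) is false.
    At w4: <>r requires r at some successor in {w2, w3, w4}.
      r holds at w2, so <>r is true at w4.
    At w4: r is false, []r is false, so r & []r is false.
      At w4: []r requires r at every successor {w2, w3, w4}.
        r fails at w4, so []r is false at w4.
Satisfying worlds: {w0}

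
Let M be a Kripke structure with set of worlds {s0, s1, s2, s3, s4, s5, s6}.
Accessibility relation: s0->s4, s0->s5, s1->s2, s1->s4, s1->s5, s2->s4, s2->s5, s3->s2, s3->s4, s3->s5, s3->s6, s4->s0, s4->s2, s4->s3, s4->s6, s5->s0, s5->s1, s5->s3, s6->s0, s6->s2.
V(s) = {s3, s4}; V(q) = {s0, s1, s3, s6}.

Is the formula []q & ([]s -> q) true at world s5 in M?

Yes

At s5: []q is true, []s -> q is true, so []q & ([]s -> q) is true.
  At s5: []q requires q at every successor {s0, s1, s3}.
    At s0: q is true.
    At s1: q is true.
    At s3: q is true.
  So []q is true at s5.
  At s5: []s is false, q is false, so []s -> q is true.
    At s5: []s requires s at every successor {s0, s1, s3}.
      s fails at s0, so []s is false at s5.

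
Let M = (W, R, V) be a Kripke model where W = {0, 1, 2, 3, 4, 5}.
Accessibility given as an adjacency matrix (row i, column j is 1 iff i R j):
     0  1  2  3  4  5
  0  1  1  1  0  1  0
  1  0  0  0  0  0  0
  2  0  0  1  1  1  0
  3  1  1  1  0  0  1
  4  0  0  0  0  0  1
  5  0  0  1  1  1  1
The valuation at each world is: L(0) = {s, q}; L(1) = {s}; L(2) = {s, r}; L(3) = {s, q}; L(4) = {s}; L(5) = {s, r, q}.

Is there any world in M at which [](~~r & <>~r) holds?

Recall that []ψ holds at a world iff ψ holds at every accessible world, and <>ψ holds iff ψ holds at some accessible world.
Let φ = [](~~r & <>~r). Evaluate φ at each world:
  0 (successors {0, 1, 2, 4}): φ is false.
  1 (successors ∅): φ is true.
  2 (successors {2, 3, 4}): φ is false.
  3 (successors {0, 1, 2, 5}): φ is false.
  4 (successors {5}): φ is true.
  5 (successors {2, 3, 4, 5}): φ is false.
Detail at 1 (witness):
  At 1: no accessible worlds, so [](~~r & <>~r) holds vacuously.

Yes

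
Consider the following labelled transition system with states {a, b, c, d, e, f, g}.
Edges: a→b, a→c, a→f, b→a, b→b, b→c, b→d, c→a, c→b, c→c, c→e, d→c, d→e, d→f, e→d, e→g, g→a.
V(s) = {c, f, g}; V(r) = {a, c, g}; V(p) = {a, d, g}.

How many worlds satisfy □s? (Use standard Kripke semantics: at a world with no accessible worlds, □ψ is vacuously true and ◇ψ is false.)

Recall that □ψ holds at a world iff ψ holds at every accessible world, and ◇ψ holds iff ψ holds at some accessible world.
Let φ = □s. Evaluate φ at each world:
  a (successors {b, c, f}): φ is false.
  b (successors {a, b, c, d}): φ is false.
  c (successors {a, b, c, e}): φ is false.
  d (successors {c, e, f}): φ is false.
  e (successors {d, g}): φ is false.
  f (successors ∅): φ is true.
  g (successors {a}): φ is false.
For instance, at g:
  At g: □s requires s at every successor {a}.
    s fails at a, so □s is false at g.
Satisfying worlds: {f}

1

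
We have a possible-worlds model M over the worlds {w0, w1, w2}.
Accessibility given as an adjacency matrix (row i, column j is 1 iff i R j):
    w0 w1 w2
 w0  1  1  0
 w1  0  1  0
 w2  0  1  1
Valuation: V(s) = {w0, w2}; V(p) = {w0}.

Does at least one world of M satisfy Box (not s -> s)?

Recall that Box ψ holds at a world iff ψ holds at every accessible world, and Dia ψ holds iff ψ holds at some accessible world.
Let φ = Box (not s -> s). Evaluate φ at each world:
  w0 (successors {w0, w1}): φ is false.
  w1 (successors {w1}): φ is false.
  w2 (successors {w1, w2}): φ is false.
For instance, at w0:
  At w0: Box (not s -> s) requires not s -> s at every successor {w0, w1}.
    not s -> s fails at w1, so Box (not s -> s) is false at w0.

No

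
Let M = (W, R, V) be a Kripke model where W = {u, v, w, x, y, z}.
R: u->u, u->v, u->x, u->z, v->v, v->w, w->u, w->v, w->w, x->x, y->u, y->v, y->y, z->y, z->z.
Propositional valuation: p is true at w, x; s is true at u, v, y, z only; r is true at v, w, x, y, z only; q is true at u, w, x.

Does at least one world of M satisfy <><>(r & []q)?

Yes

Let φ = <><>(r & []q). Evaluate φ at each world:
  u (successors {u, v, x, z}): φ is true.
  v (successors {v, w}): φ is false.
  w (successors {u, v, w}): φ is true.
  x (successors {x}): φ is true.
  y (successors {u, v, y}): φ is true.
  z (successors {y, z}): φ is false.
Detail at u (witness):
  At u: <><>(r & []q) requires <>(r & []q) at some successor in {u, v, x, z}.
    <>(r & []q) holds at u, so <><>(r & []q) is true at u.
      At u: <>(r & []q) requires r & []q at some successor in {u, v, x, z}.
        r & []q holds at x, so <>(r & []q) is true at u.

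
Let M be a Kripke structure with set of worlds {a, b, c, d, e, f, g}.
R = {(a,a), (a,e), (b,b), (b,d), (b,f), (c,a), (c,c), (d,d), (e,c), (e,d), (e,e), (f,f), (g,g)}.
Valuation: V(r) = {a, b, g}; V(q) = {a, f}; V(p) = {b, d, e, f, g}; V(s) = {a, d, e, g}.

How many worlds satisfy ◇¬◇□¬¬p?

3

Let φ = ◇¬◇□¬¬p. Evaluate φ at each world:
  a (successors {a, e}): φ is true.
  b (successors {b, d, f}): φ is false.
  c (successors {a, c}): φ is true.
  d (successors {d}): φ is false.
  e (successors {c, d, e}): φ is true.
  f (successors {f}): φ is false.
  g (successors {g}): φ is false.
For instance, at d:
  At d: ◇¬◇□¬¬p requires ¬◇□¬¬p at some successor in {d}.
    At d: ¬◇□¬¬p is false.
  So ◇¬◇□¬¬p is false at d.
Satisfying worlds: {a, c, e}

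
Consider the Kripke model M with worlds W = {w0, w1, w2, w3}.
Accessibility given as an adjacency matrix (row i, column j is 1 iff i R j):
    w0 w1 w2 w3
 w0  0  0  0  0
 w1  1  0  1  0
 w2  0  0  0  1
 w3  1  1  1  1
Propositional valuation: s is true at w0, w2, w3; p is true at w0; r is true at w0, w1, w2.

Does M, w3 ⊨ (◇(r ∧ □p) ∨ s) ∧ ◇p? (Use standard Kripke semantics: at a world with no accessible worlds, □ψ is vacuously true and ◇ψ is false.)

Yes

At w3: ◇(r ∧ □p) ∨ s is true, ◇p is true, so (◇(r ∧ □p) ∨ s) ∧ ◇p is true.
  At w3: ◇(r ∧ □p) is true, s is true, so ◇(r ∧ □p) ∨ s is true.
    At w3: ◇(r ∧ □p) requires r ∧ □p at some successor in {w0, w1, w2, w3}.
      r ∧ □p holds at w0, so ◇(r ∧ □p) is true at w3.
  At w3: ◇p requires p at some successor in {w0, w1, w2, w3}.
    p holds at w0, so ◇p is true at w3.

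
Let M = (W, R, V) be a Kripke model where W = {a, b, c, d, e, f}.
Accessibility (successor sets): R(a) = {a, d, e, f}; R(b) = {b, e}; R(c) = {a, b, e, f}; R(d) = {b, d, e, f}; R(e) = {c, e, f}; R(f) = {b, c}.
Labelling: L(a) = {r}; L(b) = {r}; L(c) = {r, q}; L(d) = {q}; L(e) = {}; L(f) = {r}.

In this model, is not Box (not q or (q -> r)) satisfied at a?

Yes

At a: Box (not q or (q -> r)) is false, so not Box (not q or (q -> r)) is true.
  At a: Box (not q or (q -> r)) requires not q or (q -> r) at every successor {a, d, e, f}.
    not q or (q -> r) fails at d, so Box (not q or (q -> r)) is false at a.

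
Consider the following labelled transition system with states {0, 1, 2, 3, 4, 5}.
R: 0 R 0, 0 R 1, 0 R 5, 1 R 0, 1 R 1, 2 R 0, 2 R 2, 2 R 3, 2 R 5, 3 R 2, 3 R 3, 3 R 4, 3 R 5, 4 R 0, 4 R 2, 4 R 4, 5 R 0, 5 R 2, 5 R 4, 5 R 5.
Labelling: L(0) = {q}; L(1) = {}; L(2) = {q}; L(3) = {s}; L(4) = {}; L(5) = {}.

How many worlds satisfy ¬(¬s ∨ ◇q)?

Recall that ◇ψ holds at a world iff ψ holds at some accessible world.
Let φ = ¬(¬s ∨ ◇q). Evaluate φ at each world:
  0 (successors {0, 1, 5}): φ is false.
  1 (successors {0, 1}): φ is false.
  2 (successors {0, 2, 3, 5}): φ is false.
  3 (successors {2, 3, 4, 5}): φ is false.
  4 (successors {0, 2, 4}): φ is false.
  5 (successors {0, 2, 4, 5}): φ is false.
For instance, at 2:
  At 2: ¬s ∨ ◇q is true, so ¬(¬s ∨ ◇q) is false.
    At 2: ¬s is true, ◇q is true, so ¬s ∨ ◇q is true.
      At 2: ◇q requires q at some successor in {0, 2, 3, 5}.
        q holds at 0, so ◇q is true at 2.
Satisfying worlds: none.

0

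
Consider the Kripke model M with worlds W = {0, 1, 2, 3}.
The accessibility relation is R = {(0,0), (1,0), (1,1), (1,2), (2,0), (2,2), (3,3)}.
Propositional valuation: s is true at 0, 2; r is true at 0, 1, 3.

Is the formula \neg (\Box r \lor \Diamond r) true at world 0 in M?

No

Recall that \Box ψ holds at a world iff ψ holds at every accessible world, and \Diamond ψ holds iff ψ holds at some accessible world.
At 0: \Box r \lor \Diamond r is true, so \neg (\Box r \lor \Diamond r) is false.
  At 0: \Box r is true, \Diamond r is true, so \Box r \lor \Diamond r is true.
    At 0: \Box r requires r at every successor {0}.
      At 0: r is true.
    So \Box r is true at 0.
    At 0: \Diamond r requires r at some successor in {0}.
      r holds at 0, so \Diamond r is true at 0.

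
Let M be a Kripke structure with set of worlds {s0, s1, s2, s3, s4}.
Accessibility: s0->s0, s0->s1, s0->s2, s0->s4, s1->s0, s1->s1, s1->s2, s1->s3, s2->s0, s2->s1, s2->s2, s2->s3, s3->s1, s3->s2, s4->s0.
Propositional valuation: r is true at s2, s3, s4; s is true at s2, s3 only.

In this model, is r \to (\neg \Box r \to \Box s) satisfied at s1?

At s1: r is false, \neg \Box r \to \Box s is false, so r \to (\neg \Box r \to \Box s) is true.
  At s1: \neg \Box r is true, \Box s is false, so \neg \Box r \to \Box s is false.
    At s1: \Box r is false, so \neg \Box r is true.
      At s1: \Box r requires r at every successor {s0, s1, s2, s3}.
        r fails at s0, so \Box r is false at s1.
    At s1: \Box s requires s at every successor {s0, s1, s2, s3}.
      s fails at s0, so \Box s is false at s1.

Yes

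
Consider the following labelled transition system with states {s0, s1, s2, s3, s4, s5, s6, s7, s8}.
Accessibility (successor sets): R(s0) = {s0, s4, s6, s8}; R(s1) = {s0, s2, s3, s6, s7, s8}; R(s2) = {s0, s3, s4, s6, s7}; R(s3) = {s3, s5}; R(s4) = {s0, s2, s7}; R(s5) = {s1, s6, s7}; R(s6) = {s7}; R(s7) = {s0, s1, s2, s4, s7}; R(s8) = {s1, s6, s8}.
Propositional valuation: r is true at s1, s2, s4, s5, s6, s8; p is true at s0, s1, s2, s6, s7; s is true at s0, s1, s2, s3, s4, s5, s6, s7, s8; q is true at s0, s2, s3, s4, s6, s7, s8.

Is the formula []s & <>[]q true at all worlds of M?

Recall that []ψ holds at a world iff ψ holds at every accessible world, and <>ψ holds iff ψ holds at some accessible world.
Let φ = []s & <>[]q. Evaluate φ at each world:
  s0 (successors {s0, s4, s6, s8}): φ is true.
  s1 (successors {s0, s2, s3, s6, s7, s8}): φ is true.
  s2 (successors {s0, s3, s4, s6, s7}): φ is true.
  s3 (successors {s3, s5}): φ is false.
  s4 (successors {s0, s2, s7}): φ is true.
  s5 (successors {s1, s6, s7}): φ is true.
  s6 (successors {s7}): φ is false.
  s7 (successors {s0, s1, s2, s4, s7}): φ is true.
  s8 (successors {s1, s6, s8}): φ is true.
Detail at s3 (counterexample):
  At s3: []s is true, <>[]q is false, so []s & <>[]q is false.
    At s3: []s requires s at every successor {s3, s5}.
      At s3: s is true.
      At s5: s is true.
    So []s is true at s3.
    At s3: <>[]q requires []q at some successor in {s3, s5}.
      At s3: []q is false.
      At s5: []q is false.
    So <>[]q is false at s3.

No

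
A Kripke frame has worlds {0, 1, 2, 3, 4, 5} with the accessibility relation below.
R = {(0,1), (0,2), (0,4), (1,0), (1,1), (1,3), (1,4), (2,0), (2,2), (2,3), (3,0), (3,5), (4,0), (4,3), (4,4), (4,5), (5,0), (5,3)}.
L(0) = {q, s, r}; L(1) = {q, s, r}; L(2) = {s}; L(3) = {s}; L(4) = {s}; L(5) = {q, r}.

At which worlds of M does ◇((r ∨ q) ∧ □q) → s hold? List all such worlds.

Recall that □ψ holds at a world iff ψ holds at every accessible world, and ◇ψ holds iff ψ holds at some accessible world.
Let φ = ◇((r ∨ q) ∧ □q) → s. Evaluate φ at each world:
  0 (successors {1, 2, 4}): φ is true.
  1 (successors {0, 1, 3, 4}): φ is true.
  2 (successors {0, 2, 3}): φ is true.
  3 (successors {0, 5}): φ is true.
  4 (successors {0, 3, 4, 5}): φ is true.
  5 (successors {0, 3}): φ is true.
For instance, at 2:
  At 2: ◇((r ∨ q) ∧ □q) is false, s is true, so ◇((r ∨ q) ∧ □q) → s is true.
    At 2: ◇((r ∨ q) ∧ □q) requires (r ∨ q) ∧ □q at some successor in {0, 2, 3}.
      At 0: (r ∨ q) ∧ □q is false.
      At 2: (r ∨ q) ∧ □q is false.
      At 3: (r ∨ q) ∧ □q is false.
    So ◇((r ∨ q) ∧ □q) is false at 2.
Satisfying worlds: {0, 1, 2, 3, 4, 5}

0, 1, 2, 3, 4, 5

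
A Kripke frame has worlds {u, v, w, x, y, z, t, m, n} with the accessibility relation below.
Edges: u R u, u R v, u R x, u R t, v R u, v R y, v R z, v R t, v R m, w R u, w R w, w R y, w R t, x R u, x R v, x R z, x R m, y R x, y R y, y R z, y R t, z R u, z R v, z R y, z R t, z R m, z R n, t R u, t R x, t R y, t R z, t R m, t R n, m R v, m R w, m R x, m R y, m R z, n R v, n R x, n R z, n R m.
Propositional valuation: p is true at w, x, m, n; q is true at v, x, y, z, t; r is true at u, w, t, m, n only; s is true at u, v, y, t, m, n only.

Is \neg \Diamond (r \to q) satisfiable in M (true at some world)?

No

Let φ = \neg \Diamond (r \to q). Evaluate φ at each world:
  u (successors {u, v, x, t}): φ is false.
  v (successors {u, y, z, t, m}): φ is false.
  w (successors {u, w, y, t}): φ is false.
  x (successors {u, v, z, m}): φ is false.
  y (successors {x, y, z, t}): φ is false.
  z (successors {u, v, y, t, m, n}): φ is false.
  t (successors {u, x, y, z, m, n}): φ is false.
  m (successors {v, w, x, y, z}): φ is false.
  n (successors {v, x, z, m}): φ is false.
For instance, at m:
  At m: \Diamond (r \to q) is true, so \neg \Diamond (r \to q) is false.
    At m: \Diamond (r \to q) requires r \to q at some successor in {v, w, x, y, z}.
      r \to q holds at v, so \Diamond (r \to q) is true at m.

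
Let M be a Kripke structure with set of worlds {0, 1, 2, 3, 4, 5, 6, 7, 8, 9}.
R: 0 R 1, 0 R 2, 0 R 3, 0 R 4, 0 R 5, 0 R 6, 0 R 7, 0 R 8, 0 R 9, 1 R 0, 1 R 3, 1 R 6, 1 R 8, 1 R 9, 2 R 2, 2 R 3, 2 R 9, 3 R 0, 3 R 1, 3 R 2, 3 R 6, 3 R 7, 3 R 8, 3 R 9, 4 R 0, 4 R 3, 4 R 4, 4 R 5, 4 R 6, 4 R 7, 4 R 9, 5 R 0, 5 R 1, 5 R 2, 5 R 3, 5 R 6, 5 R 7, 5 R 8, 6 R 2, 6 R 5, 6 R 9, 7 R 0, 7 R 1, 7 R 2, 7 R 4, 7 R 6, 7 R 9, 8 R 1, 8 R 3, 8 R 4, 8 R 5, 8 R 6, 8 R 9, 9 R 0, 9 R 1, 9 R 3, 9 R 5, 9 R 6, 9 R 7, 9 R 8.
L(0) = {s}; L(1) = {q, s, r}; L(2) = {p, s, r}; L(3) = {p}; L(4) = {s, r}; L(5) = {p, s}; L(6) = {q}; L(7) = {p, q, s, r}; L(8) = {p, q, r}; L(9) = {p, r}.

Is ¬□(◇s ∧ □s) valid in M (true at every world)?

Let φ = ¬□(◇s ∧ □s). Evaluate φ at each world:
  0 (successors {1, 2, 3, 4, 5, 6, 7, 8, 9}): φ is true.
  1 (successors {0, 3, 6, 8, 9}): φ is true.
  2 (successors {2, 3, 9}): φ is true.
  3 (successors {0, 1, 2, 6, 7, 8, 9}): φ is true.
  4 (successors {0, 3, 4, 5, 6, 7, 9}): φ is true.
  5 (successors {0, 1, 2, 3, 6, 7, 8}): φ is true.
  6 (successors {2, 5, 9}): φ is true.
  7 (successors {0, 1, 2, 4, 6, 9}): φ is true.
  8 (successors {1, 3, 4, 5, 6, 9}): φ is true.
  9 (successors {0, 1, 3, 5, 6, 7, 8}): φ is true.
For instance, at 0:
  At 0: □(◇s ∧ □s) is false, so ¬□(◇s ∧ □s) is true.
    At 0: □(◇s ∧ □s) requires ◇s ∧ □s at every successor {1, 2, 3, 4, 5, 6, 7, 8, 9}.
      ◇s ∧ □s fails at 1, so □(◇s ∧ □s) is false at 0.

Yes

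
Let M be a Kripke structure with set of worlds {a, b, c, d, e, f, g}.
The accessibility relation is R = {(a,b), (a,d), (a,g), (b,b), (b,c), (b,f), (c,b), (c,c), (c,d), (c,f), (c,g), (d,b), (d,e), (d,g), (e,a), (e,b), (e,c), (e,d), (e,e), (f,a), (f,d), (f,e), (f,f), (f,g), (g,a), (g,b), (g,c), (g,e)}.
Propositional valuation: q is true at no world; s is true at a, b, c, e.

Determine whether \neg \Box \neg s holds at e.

Yes

At e: \Box \neg s is false, so \neg \Box \neg s is true.
  At e: \Box \neg s requires \neg s at every successor {a, b, c, d, e}.
    \neg s fails at a, so \Box \neg s is false at e.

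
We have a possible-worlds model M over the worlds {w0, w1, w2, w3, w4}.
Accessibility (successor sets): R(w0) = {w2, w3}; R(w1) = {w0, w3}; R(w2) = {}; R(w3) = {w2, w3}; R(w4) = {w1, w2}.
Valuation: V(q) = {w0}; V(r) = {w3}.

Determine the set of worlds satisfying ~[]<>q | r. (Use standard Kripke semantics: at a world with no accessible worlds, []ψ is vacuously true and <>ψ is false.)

w0, w1, w3, w4

Let φ = ~[]<>q | r. Evaluate φ at each world:
  w0 (successors {w2, w3}): φ is true.
  w1 (successors {w0, w3}): φ is true.
  w2 (successors ∅): φ is false.
  w3 (successors {w2, w3}): φ is true.
  w4 (successors {w1, w2}): φ is true.
For instance, at w1:
  At w1: ~[]<>q is true, r is false, so ~[]<>q | r is true.
    At w1: []<>q is false, so ~[]<>q is true.
      At w1: []<>q requires <>q at every successor {w0, w3}.
        <>q fails at w0, so []<>q is false at w1.
Satisfying worlds: {w0, w1, w3, w4}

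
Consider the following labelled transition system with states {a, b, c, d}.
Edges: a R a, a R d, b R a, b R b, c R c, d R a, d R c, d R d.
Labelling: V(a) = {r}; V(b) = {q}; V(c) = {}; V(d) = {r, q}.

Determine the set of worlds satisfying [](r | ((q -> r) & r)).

Let φ = [](r | ((q -> r) & r)). Evaluate φ at each world:
  a (successors {a, d}): φ is true.
  b (successors {a, b}): φ is false.
  c (successors {c}): φ is false.
  d (successors {a, c, d}): φ is false.
For instance, at c:
  At c: [](r | ((q -> r) & r)) requires r | ((q -> r) & r) at every successor {c}.
    r | ((q -> r) & r) fails at c, so [](r | ((q -> r) & r)) is false at c.
Satisfying worlds: {a}

a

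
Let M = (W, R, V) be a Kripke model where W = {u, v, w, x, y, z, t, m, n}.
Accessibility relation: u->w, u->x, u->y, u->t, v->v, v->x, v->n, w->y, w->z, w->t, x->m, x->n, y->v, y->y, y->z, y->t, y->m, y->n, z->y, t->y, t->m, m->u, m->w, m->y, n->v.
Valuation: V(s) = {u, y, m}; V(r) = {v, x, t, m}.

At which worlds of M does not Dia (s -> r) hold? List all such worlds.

Recall that Dia ψ holds at a world iff ψ holds at some accessible world.
Let φ = not Dia (s -> r). Evaluate φ at each world:
  u (successors {w, x, y, t}): φ is false.
  v (successors {v, x, n}): φ is false.
  w (successors {y, z, t}): φ is false.
  x (successors {m, n}): φ is false.
  y (successors {v, y, z, t, m, n}): φ is false.
  z (successors {y}): φ is true.
  t (successors {y, m}): φ is false.
  m (successors {u, w, y}): φ is false.
  n (successors {v}): φ is false.
For instance, at w:
  At w: Dia (s -> r) is true, so not Dia (s -> r) is false.
    At w: Dia (s -> r) requires s -> r at some successor in {y, z, t}.
      s -> r holds at z, so Dia (s -> r) is true at w.
Satisfying worlds: {z}

z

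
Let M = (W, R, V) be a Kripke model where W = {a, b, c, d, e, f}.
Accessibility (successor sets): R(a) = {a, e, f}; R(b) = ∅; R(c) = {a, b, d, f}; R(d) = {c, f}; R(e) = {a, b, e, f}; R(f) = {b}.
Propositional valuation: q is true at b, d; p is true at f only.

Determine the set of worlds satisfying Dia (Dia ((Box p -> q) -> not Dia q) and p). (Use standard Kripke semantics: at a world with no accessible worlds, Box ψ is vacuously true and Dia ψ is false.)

a, c, d, e

Recall that Box ψ holds at a world iff ψ holds at every accessible world, and Dia ψ holds iff ψ holds at some accessible world.
Let φ = Dia (Dia ((Box p -> q) -> not Dia q) and p). Evaluate φ at each world:
  a (successors {a, e, f}): φ is true.
  b (successors ∅): φ is false.
  c (successors {a, b, d, f}): φ is true.
  d (successors {c, f}): φ is true.
  e (successors {a, b, e, f}): φ is true.
  f (successors {b}): φ is false.
For instance, at d:
  At d: Dia (Dia ((Box p -> q) -> not Dia q) and p) requires Dia ((Box p -> q) -> not Dia q) and p at some successor in {c, f}.
    Dia ((Box p -> q) -> not Dia q) and p holds at f, so Dia (Dia ((Box p -> q) -> not Dia q) and p) is true at d.
      At f: Dia ((Box p -> q) -> not Dia q) is true, p is true, so Dia ((Box p -> q) -> not Dia q) and p is true.
Satisfying worlds: {a, c, d, e}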